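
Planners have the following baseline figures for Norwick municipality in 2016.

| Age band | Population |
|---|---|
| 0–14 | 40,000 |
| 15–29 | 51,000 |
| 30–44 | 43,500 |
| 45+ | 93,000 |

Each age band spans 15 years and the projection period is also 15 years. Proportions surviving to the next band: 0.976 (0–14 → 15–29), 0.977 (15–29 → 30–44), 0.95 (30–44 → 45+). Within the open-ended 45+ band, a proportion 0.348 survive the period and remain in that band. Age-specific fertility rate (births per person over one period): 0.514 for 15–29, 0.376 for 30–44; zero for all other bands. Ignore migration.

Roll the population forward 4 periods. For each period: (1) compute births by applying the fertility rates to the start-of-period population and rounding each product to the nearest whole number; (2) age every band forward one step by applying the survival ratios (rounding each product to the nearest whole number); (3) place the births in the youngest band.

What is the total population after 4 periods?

(Groups numbered youngest = 1 to oldest = 4.)
After projecting period 1:
Births: 51000 * 0.514 = 26214, 43500 * 0.376 = 16356 → total 42570
Group 2: 40000 * 0.976 = 39040
Group 3: 51000 * 0.977 = 49827
Group 4: 43500 * 0.95 + 93000 * 0.348 = 41325 + 32364 = 73689
→ [42570, 39040, 49827, 73689]
After projecting period 2:
Births: 39040 * 0.514 = 20067, 49827 * 0.376 = 18735 → total 38802
Group 2: 42570 * 0.976 = 41548
Group 3: 39040 * 0.977 = 38142
Group 4: 49827 * 0.95 + 73689 * 0.348 = 47336 + 25644 = 72980
→ [38802, 41548, 38142, 72980]
After projecting period 3:
Births: 41548 * 0.514 = 21356, 38142 * 0.376 = 14341 → total 35697
Group 2: 38802 * 0.976 = 37871
Group 3: 41548 * 0.977 = 40592
Group 4: 38142 * 0.95 + 72980 * 0.348 = 36235 + 25397 = 61632
→ [35697, 37871, 40592, 61632]
After projecting period 4:
Births: 37871 * 0.514 = 19466, 40592 * 0.376 = 15263 → total 34729
Group 2: 35697 * 0.976 = 34840
Group 3: 37871 * 0.977 = 37000
Group 4: 40592 * 0.95 + 61632 * 0.348 = 38562 + 21448 = 60010
→ [34729, 34840, 37000, 60010]
Total after period 4: 34729 + 34840 + 37000 + 60010 = 166579

166579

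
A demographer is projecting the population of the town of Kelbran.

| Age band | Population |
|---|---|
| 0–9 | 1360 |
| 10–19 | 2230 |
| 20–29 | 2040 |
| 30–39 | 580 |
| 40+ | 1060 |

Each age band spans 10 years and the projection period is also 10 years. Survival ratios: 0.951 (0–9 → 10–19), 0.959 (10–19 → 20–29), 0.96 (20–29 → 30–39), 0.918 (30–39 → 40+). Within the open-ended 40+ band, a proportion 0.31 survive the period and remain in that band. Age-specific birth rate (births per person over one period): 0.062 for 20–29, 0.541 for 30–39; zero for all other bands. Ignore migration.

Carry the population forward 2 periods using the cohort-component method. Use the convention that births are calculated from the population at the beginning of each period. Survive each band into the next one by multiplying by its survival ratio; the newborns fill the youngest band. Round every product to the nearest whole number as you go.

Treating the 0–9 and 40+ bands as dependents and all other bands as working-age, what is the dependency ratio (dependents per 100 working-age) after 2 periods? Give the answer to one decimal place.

87.7

— Period 1 —
Births: 2040 * 0.062 = 126, 580 * 0.541 = 314 → total 440
10–19: 1360 * 0.951 = 1293
20–29: 2230 * 0.959 = 2139
30–39: 2040 * 0.96 = 1958
40+: 580 * 0.918 + 1060 * 0.31 = 532 + 329 = 861
Population now: 0–9=440, 10–19=1293, 20–29=2139, 30–39=1958, 40+=861
— Period 2 —
Births: 2139 * 0.062 = 133, 1958 * 0.541 = 1059 → total 1192
10–19: 440 * 0.951 = 418
20–29: 1293 * 0.959 = 1240
30–39: 2139 * 0.96 = 2053
40+: 1958 * 0.918 + 861 * 0.31 = 1797 + 267 = 2064
Population now: 0–9=1192, 10–19=418, 20–29=1240, 30–39=2053, 40+=2064
Dependents (band 0–9 + band 40+) = 1192 + 2064 = 3256; working-age = 3711; ratio = 3256/3711 × 100 = 87.7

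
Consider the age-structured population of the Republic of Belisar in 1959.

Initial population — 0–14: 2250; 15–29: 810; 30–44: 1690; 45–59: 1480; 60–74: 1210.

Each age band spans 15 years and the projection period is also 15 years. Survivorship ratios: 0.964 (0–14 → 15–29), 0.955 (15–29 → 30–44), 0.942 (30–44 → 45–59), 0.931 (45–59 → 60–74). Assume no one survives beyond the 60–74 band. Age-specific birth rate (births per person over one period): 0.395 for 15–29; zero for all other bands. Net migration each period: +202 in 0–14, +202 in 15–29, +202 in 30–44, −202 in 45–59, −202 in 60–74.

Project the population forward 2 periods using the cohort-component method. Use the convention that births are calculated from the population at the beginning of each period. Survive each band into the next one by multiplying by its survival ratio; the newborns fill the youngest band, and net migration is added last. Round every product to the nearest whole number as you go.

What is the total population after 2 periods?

6119

Period 1:
Births: 810 * 0.395 = 320
15–29: 2250 * 0.964 = 2169
30–44: 810 * 0.955 = 774
45–59: 1690 * 0.942 = 1592
60–74: 1480 * 0.931 = 1378
Net migration: 0–14 + 202 → 522; 15–29 + 202 → 2371; 30–44 + 202 → 976; 45–59 − 202 → 1390; 60–74 − 202 → 1176
→ [522, 2371, 976, 1390, 1176]
Period 2:
Births: 2371 * 0.395 = 937
15–29: 522 * 0.964 = 503
30–44: 2371 * 0.955 = 2264
45–59: 976 * 0.942 = 919
60–74: 1390 * 0.931 = 1294
Net migration: 0–14 + 202 → 1139; 15–29 + 202 → 705; 30–44 + 202 → 2466; 45–59 − 202 → 717; 60–74 − 202 → 1092
→ [1139, 705, 2466, 717, 1092]
Total after period 2: 1139 + 705 + 2466 + 717 + 1092 = 6119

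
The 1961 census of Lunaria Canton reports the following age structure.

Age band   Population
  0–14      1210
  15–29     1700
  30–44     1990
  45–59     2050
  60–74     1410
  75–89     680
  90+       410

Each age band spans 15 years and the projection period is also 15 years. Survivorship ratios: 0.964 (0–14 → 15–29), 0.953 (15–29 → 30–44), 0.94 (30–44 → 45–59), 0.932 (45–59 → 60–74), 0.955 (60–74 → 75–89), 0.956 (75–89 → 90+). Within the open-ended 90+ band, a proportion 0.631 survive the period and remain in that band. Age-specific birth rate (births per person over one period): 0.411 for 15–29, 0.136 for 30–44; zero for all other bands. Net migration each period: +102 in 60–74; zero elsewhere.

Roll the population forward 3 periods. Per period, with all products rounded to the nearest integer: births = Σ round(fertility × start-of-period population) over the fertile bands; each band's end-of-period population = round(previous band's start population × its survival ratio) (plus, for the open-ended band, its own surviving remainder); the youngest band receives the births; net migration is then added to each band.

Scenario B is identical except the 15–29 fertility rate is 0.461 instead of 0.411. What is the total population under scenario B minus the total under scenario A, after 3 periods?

220

Numbering the bands 1..7 from youngest to oldest:
After projecting period 1:
Births: 1700 * 0.411 = 699, 1990 * 0.136 = 271 → total 970
Band 2: 1210 * 0.964 = 1166
Band 3: 1700 * 0.953 = 1620
Band 4: 1990 * 0.94 = 1871
Band 5: 2050 * 0.932 = 1911
Band 6: 1410 * 0.955 = 1347
Band 7: 680 * 0.956 + 410 * 0.631 = 650 + 259 = 909
Net migration: Band 5 + 102 → 2013
Population now: 0–14=970, 15–29=1166, 30–44=1620, 45–59=1871, 60–74=2013, 75–89=1347, 90+=909
After projecting period 2:
Births: 1166 * 0.411 = 479, 1620 * 0.136 = 220 → total 699
Band 2: 970 * 0.964 = 935
Band 3: 1166 * 0.953 = 1111
Band 4: 1620 * 0.94 = 1523
Band 5: 1871 * 0.932 = 1744
Band 6: 2013 * 0.955 = 1922
Band 7: 1347 * 0.956 + 909 * 0.631 = 1288 + 574 = 1862
Net migration: Band 5 + 102 → 1846
Population now: 0–14=699, 15–29=935, 30–44=1111, 45–59=1523, 60–74=1846, 75–89=1922, 90+=1862
After projecting period 3:
Births: 935 * 0.411 = 384, 1111 * 0.136 = 151 → total 535
Band 2: 699 * 0.964 = 674
Band 3: 935 * 0.953 = 891
Band 4: 1111 * 0.94 = 1044
Band 5: 1523 * 0.932 = 1419
Band 6: 1846 * 0.955 = 1763
Band 7: 1922 * 0.956 + 1862 * 0.631 = 1837 + 1175 = 3012
Net migration: Band 5 + 102 → 1521
Population now: 0–14=535, 15–29=674, 30–44=891, 45–59=1044, 60–74=1521, 75–89=1763, 90+=3012
Scenario A total after 3 periods: 9440
Scenario B projection —
After projecting period 1:
Births: 1700 * 0.461 = 784, 1990 * 0.136 = 271 → total 1055
Band 2: 1210 * 0.964 = 1166
Band 3: 1700 * 0.953 = 1620
Band 4: 1990 * 0.94 = 1871
Band 5: 2050 * 0.932 = 1911
Band 6: 1410 * 0.955 = 1347
Band 7: 680 * 0.956 + 410 * 0.631 = 650 + 259 = 909
Net migration: Band 5 + 102 → 2013
Population now: 0–14=1055, 15–29=1166, 30–44=1620, 45–59=1871, 60–74=2013, 75–89=1347, 90+=909
After projecting period 2:
Births: 1166 * 0.461 = 538, 1620 * 0.136 = 220 → total 758
Band 2: 1055 * 0.964 = 1017
Band 3: 1166 * 0.953 = 1111
Band 4: 1620 * 0.94 = 1523
Band 5: 1871 * 0.932 = 1744
Band 6: 2013 * 0.955 = 1922
Band 7: 1347 * 0.956 + 909 * 0.631 = 1288 + 574 = 1862
Net migration: Band 5 + 102 → 1846
Population now: 0–14=758, 15–29=1017, 30–44=1111, 45–59=1523, 60–74=1846, 75–89=1922, 90+=1862
After projecting period 3:
Births: 1017 * 0.461 = 469, 1111 * 0.136 = 151 → total 620
Band 2: 758 * 0.964 = 731
Band 3: 1017 * 0.953 = 969
Band 4: 1111 * 0.94 = 1044
Band 5: 1523 * 0.932 = 1419
Band 6: 1846 * 0.955 = 1763
Band 7: 1922 * 0.956 + 1862 * 0.631 = 1837 + 1175 = 3012
Net migration: Band 5 + 102 → 1521
Population now: 0–14=620, 15–29=731, 30–44=969, 45–59=1044, 60–74=1521, 75–89=1763, 90+=3012
Scenario B total after 3 periods: 9660
Difference B − A = 9660 − 9440 = 220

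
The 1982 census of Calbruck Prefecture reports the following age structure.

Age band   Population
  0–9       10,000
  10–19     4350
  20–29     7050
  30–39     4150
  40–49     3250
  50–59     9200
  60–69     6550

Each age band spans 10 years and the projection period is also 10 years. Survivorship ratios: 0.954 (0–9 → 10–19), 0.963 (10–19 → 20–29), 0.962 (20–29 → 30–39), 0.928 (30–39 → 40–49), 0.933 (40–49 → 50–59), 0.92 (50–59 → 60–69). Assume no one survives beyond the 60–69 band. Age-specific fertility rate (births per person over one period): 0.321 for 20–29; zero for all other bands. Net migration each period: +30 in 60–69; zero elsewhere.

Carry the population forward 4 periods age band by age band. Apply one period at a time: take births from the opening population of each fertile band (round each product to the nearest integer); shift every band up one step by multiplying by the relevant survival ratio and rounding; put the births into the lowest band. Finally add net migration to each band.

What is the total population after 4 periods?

Let band 1 be 0–9 through band 7 = 60–69.
After projecting period 1:
Births: 7050 × 0.321 = 2263
Band 2: 10000 × 0.954 = 9540
Band 3: 4350 × 0.963 = 4189
Band 4: 7050 × 0.962 = 6782
Band 5: 4150 × 0.928 = 3851
Band 6: 3250 × 0.933 = 3032
Band 7: 9200 × 0.92 = 8464
Net migration: Band 7 + 30 → 8494
Population now: 0–9=2263, 10–19=9540, 20–29=4189, 30–39=6782, 40–49=3851, 50–59=3032, 60–69=8494
After projecting period 2:
Births: 4189 × 0.321 = 1345
Band 2: 2263 × 0.954 = 2159
Band 3: 9540 × 0.963 = 9187
Band 4: 4189 × 0.962 = 4030
Band 5: 6782 × 0.928 = 6294
Band 6: 3851 × 0.933 = 3593
Band 7: 3032 × 0.92 = 2789
Net migration: Band 7 + 30 → 2819
Population now: 0–9=1345, 10–19=2159, 20–29=9187, 30–39=4030, 40–49=6294, 50–59=3593, 60–69=2819
After projecting period 3:
Births: 9187 × 0.321 = 2949
Band 2: 1345 × 0.954 = 1283
Band 3: 2159 × 0.963 = 2079
Band 4: 9187 × 0.962 = 8838
Band 5: 4030 × 0.928 = 3740
Band 6: 6294 × 0.933 = 5872
Band 7: 3593 × 0.92 = 3306
Net migration: Band 7 + 30 → 3336
Population now: 0–9=2949, 10–19=1283, 20–29=2079, 30–39=8838, 40–49=3740, 50–59=5872, 60–69=3336
After projecting period 4:
Births: 2079 × 0.321 = 667
Band 2: 2949 × 0.954 = 2813
Band 3: 1283 × 0.963 = 1236
Band 4: 2079 × 0.962 = 2000
Band 5: 8838 × 0.928 = 8202
Band 6: 3740 × 0.933 = 3489
Band 7: 5872 × 0.92 = 5402
Net migration: Band 7 + 30 → 5432
Population now: 0–9=667, 10–19=2813, 20–29=1236, 30–39=2000, 40–49=8202, 50–59=3489, 60–69=5432
Total after period 4: 667 + 2813 + 1236 + 2000 + 8202 + 3489 + 5432 = 23839

23839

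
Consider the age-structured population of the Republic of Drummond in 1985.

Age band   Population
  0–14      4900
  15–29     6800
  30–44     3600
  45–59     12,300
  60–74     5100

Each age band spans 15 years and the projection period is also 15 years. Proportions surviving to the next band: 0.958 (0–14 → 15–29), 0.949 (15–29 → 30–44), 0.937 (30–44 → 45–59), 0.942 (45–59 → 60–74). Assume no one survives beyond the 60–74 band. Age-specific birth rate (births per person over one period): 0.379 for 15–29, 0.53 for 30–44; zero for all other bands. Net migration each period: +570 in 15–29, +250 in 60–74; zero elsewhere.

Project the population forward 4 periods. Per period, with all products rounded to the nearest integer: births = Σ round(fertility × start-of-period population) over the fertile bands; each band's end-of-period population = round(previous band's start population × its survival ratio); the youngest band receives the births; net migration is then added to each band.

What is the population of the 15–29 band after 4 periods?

— Period 1 —
Births: 6800 × 0.379 = 2577, 3600 × 0.53 = 1908 ⇒ total 4485
15–29: 4900 × 0.958 = 4694
30–44: 6800 × 0.949 = 6453
45–59: 3600 × 0.937 = 3373
60–74: 12300 × 0.942 = 11587
Net migration: 15–29 + 570 → 5264; 60–74 + 250 → 11837
Giving 4485 / 5264 / 6453 / 3373 / 11837.
— Period 2 —
Births: 5264 × 0.379 = 1995, 6453 × 0.53 = 3420 ⇒ total 5415
15–29: 4485 × 0.958 = 4297
30–44: 5264 × 0.949 = 4996
45–59: 6453 × 0.937 = 6046
60–74: 3373 × 0.942 = 3177
Net migration: 15–29 + 570 → 4867; 60–74 + 250 → 3427
Giving 5415 / 4867 / 4996 / 6046 / 3427.
— Period 3 —
Births: 4867 × 0.379 = 1845, 4996 × 0.53 = 2648 ⇒ total 4493
15–29: 5415 × 0.958 = 5188
30–44: 4867 × 0.949 = 4619
45–59: 4996 × 0.937 = 4681
60–74: 6046 × 0.942 = 5695
Net migration: 15–29 + 570 → 5758; 60–74 + 250 → 5945
Giving 4493 / 5758 / 4619 / 4681 / 5945.
— Period 4 —
Births: 5758 × 0.379 = 2182, 4619 × 0.53 = 2448 ⇒ total 4630
15–29: 4493 × 0.958 = 4304
30–44: 5758 × 0.949 = 5464
45–59: 4619 × 0.937 = 4328
60–74: 4681 × 0.942 = 4410
Net migration: 15–29 + 570 → 4874; 60–74 + 250 → 4660
Giving 4630 / 4874 / 5464 / 4328 / 4660.

4874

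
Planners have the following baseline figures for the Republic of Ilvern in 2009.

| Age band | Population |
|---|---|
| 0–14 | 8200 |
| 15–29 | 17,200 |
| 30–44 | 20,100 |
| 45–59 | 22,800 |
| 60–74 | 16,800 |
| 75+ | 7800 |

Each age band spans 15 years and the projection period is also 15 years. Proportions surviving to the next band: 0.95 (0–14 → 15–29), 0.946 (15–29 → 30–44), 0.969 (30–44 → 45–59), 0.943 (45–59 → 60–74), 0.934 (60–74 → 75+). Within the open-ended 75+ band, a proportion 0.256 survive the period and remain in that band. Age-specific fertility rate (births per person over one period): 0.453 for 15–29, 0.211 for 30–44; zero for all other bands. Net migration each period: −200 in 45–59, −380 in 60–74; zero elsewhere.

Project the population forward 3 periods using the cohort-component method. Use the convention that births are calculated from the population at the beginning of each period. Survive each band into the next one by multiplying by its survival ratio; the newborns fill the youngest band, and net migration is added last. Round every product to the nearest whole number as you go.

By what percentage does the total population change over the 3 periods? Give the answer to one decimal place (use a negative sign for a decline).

Let band 1 be 0–14 through band 6 = 75+.
[period 1]
Births: 17200 × 0.453 = 7792  |  20100 × 0.211 = 4241 ⇒ total 12033
Band 2: 8200 × 0.95 = 7790
Band 3: 17200 × 0.946 = 16271
Band 4: 20100 × 0.969 = 19477
Band 5: 22800 × 0.943 = 21500
Band 6: 16800 × 0.934 + 7800 × 0.256 = 15691 + 1997 = 17688
Net migration: Band 4 − 200 → 19277; Band 5 − 380 → 21120
Population now: 0–14=12033, 15–29=7790, 30–44=16271, 45–59=19277, 60–74=21120, 75+=17688
[period 2]
Births: 7790 × 0.453 = 3529  |  16271 × 0.211 = 3433 ⇒ total 6962
Band 2: 12033 × 0.95 = 11431
Band 3: 7790 × 0.946 = 7369
Band 4: 16271 × 0.969 = 15767
Band 5: 19277 × 0.943 = 18178
Band 6: 21120 × 0.934 + 17688 × 0.256 = 19726 + 4528 = 24254
Net migration: Band 4 − 200 → 15567; Band 5 − 380 → 17798
Population now: 0–14=6962, 15–29=11431, 30–44=7369, 45–59=15567, 60–74=17798, 75+=24254
[period 3]
Births: 11431 × 0.453 = 5178  |  7369 × 0.211 = 1555 ⇒ total 6733
Band 2: 6962 × 0.95 = 6614
Band 3: 11431 × 0.946 = 10814
Band 4: 7369 × 0.969 = 7141
Band 5: 15567 × 0.943 = 14680
Band 6: 17798 × 0.934 + 24254 × 0.256 = 16623 + 6209 = 22832
Net migration: Band 4 − 200 → 6941; Band 5 − 380 → 14300
Population now: 0–14=6733, 15–29=6614, 30–44=10814, 45–59=6941, 60–74=14300, 75+=22832
Total: 92900 → 68234; change = -24666; percentage change = -26.6%

-26.6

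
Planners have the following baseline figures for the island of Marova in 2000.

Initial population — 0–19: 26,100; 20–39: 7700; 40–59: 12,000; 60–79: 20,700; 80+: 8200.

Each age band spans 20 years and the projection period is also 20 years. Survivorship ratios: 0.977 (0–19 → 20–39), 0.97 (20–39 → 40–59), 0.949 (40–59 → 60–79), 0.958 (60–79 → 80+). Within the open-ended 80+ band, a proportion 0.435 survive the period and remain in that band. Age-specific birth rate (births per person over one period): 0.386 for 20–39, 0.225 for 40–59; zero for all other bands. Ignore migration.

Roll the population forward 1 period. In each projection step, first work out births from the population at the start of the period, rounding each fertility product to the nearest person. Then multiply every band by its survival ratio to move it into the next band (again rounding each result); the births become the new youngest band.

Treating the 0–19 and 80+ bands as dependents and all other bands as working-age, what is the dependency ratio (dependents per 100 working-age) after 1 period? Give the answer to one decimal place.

65.5

After projecting period 1:
Births: 7700 × 0.386 = 2972 ; 12000 × 0.225 = 2700 ⇒ total 5672
20–39: 26100 × 0.977 = 25500
40–59: 7700 × 0.97 = 7469
60–79: 12000 × 0.949 = 11388
80+: 20700 × 0.958 + 8200 × 0.435 = 19831 + 3567 = 23398
Giving 5672 / 25500 / 7469 / 11388 / 23398.
Dependents (band 0–19 + band 80+) = 5672 + 23398 = 29070; working-age = 44357; ratio = 29070/44357 × 100 = 65.5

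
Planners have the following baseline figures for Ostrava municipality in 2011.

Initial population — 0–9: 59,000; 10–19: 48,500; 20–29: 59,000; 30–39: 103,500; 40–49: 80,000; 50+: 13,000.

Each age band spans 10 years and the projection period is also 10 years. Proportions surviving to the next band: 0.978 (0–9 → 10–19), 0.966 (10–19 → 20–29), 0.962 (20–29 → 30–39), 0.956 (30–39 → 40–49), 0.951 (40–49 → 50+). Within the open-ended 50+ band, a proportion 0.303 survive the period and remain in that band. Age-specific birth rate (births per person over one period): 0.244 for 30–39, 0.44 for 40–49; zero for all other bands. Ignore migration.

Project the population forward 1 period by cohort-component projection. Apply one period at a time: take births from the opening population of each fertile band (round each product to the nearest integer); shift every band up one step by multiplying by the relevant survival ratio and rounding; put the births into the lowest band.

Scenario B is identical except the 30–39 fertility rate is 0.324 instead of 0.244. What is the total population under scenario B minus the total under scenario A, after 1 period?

— Period 1 —
Births: 103500 × 0.244 = 25254 ; 80000 × 0.44 = 35200 → 60454
10–19: 59000 × 0.978 = 57702
20–29: 48500 × 0.966 = 46851
30–39: 59000 × 0.962 = 56758
40–49: 103500 × 0.956 = 98946
50+: 80000 × 0.951 + 13000 × 0.303 = 76080 + 3939 = 80019
Giving 60454 / 57702 / 46851 / 56758 / 98946 / 80019.
Scenario A total after 1 period: 400730
Scenario B projection —
— Period 1 —
Births: 103500 × 0.324 = 33534 ; 80000 × 0.44 = 35200 → 68734
10–19: 59000 × 0.978 = 57702
20–29: 48500 × 0.966 = 46851
30–39: 59000 × 0.962 = 56758
40–49: 103500 × 0.956 = 98946
50+: 80000 × 0.951 + 13000 × 0.303 = 76080 + 3939 = 80019
Giving 68734 / 57702 / 46851 / 56758 / 98946 / 80019.
Scenario B total after 1 period: 409010
Difference B − A = 409010 − 400730 = 8280

8280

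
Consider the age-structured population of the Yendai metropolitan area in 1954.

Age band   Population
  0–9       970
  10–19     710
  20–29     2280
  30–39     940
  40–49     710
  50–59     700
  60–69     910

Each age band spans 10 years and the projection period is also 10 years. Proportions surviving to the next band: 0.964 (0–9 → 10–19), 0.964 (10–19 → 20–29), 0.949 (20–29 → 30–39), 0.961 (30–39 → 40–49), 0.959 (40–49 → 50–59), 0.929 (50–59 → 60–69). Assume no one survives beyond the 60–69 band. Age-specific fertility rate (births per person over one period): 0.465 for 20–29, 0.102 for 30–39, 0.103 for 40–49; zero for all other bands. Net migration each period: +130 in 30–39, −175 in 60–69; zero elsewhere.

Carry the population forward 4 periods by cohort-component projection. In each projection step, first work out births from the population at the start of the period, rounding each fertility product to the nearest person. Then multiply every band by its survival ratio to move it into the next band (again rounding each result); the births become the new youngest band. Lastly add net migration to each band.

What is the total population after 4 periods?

6676

Period 1:
Births: 2280 × 0.465 = 1060  |  940 × 0.102 = 96  |  710 × 0.103 = 73 → 1229
10–19: 970 × 0.964 = 935
20–29: 710 × 0.964 = 684
30–39: 2280 × 0.949 = 2164
40–49: 940 × 0.961 = 903
50–59: 710 × 0.959 = 681
60–69: 700 × 0.929 = 650
Net migration: 30–39 + 130 → 2294; 60–69 − 175 → 475
End of period: [1229, 935, 684, 2294, 903, 681, 475]
Period 2:
Births: 684 × 0.465 = 318  |  2294 × 0.102 = 234  |  903 × 0.103 = 93 → 645
10–19: 1229 × 0.964 = 1185
20–29: 935 × 0.964 = 901
30–39: 684 × 0.949 = 649
40–49: 2294 × 0.961 = 2205
50–59: 903 × 0.959 = 866
60–69: 681 × 0.929 = 633
Net migration: 30–39 + 130 → 779; 60–69 − 175 → 458
End of period: [645, 1185, 901, 779, 2205, 866, 458]
Period 3:
Births: 901 × 0.465 = 419  |  779 × 0.102 = 79  |  2205 × 0.103 = 227 → 725
10–19: 645 × 0.964 = 622
20–29: 1185 × 0.964 = 1142
30–39: 901 × 0.949 = 855
40–49: 779 × 0.961 = 749
50–59: 2205 × 0.959 = 2115
60–69: 866 × 0.929 = 805
Net migration: 30–39 + 130 → 985; 60–69 − 175 → 630
End of period: [725, 622, 1142, 985, 749, 2115, 630]
Period 4:
Births: 1142 × 0.465 = 531  |  985 × 0.102 = 100  |  749 × 0.103 = 77 → 708
10–19: 725 × 0.964 = 699
20–29: 622 × 0.964 = 600
30–39: 1142 × 0.949 = 1084
40–49: 985 × 0.961 = 947
50–59: 749 × 0.959 = 718
60–69: 2115 × 0.929 = 1965
Net migration: 30–39 + 130 → 1214; 60–69 − 175 → 1790
End of period: [708, 699, 600, 1214, 947, 718, 1790]
Total after period 4: 708 + 699 + 600 + 1214 + 947 + 718 + 1790 = 6676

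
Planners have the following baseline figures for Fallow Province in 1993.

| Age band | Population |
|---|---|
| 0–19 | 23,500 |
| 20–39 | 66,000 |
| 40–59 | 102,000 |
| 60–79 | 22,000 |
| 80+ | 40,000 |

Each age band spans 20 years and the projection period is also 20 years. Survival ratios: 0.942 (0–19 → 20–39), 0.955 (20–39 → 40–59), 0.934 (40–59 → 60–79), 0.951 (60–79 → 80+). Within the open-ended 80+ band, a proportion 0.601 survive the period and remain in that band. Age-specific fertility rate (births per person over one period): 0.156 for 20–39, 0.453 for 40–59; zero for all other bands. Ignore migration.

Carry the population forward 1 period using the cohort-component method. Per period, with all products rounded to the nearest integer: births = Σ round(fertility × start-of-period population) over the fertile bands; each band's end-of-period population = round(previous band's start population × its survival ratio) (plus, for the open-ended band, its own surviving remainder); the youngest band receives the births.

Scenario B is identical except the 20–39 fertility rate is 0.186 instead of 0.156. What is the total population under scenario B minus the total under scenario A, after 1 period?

1980

Call the groups 1 to 5, youngest first.
Period 1.
Births: 66000 × 0.156 = 10296, 102000 × 0.453 = 46206 ⇒ total 56502
Group 2: 23500 × 0.942 = 22137
Group 3: 66000 × 0.955 = 63030
Group 4: 102000 × 0.934 = 95268
Group 5: 22000 × 0.951 + 40000 × 0.601 = 20922 + 24040 = 44962
Giving 56502 / 22137 / 63030 / 95268 / 44962.
Scenario A total after 1 period: 281899
Scenario B projection —
Period 1.
Births: 66000 × 0.186 = 12276, 102000 × 0.453 = 46206 ⇒ total 58482
Group 2: 23500 × 0.942 = 22137
Group 3: 66000 × 0.955 = 63030
Group 4: 102000 × 0.934 = 95268
Group 5: 22000 × 0.951 + 40000 × 0.601 = 20922 + 24040 = 44962
Giving 58482 / 22137 / 63030 / 95268 / 44962.
Scenario B total after 1 period: 283879
Difference B − A = 283879 − 281899 = 1980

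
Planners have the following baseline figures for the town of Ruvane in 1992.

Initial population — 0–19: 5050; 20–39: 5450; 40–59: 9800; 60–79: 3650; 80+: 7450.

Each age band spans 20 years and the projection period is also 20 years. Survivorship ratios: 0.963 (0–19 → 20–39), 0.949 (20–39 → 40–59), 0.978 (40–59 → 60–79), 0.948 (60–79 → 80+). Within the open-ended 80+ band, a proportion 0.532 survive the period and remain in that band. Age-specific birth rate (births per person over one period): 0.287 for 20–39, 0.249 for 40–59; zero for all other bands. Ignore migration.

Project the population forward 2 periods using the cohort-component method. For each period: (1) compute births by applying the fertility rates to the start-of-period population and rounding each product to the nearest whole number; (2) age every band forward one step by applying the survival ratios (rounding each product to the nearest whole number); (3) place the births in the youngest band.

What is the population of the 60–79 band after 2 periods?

— Period 1 —
Births: 5450 × 0.287 = 1564 ; 9800 × 0.249 = 2440 → 4004
20–39: 5050 × 0.963 = 4863
40–59: 5450 × 0.949 = 5172
60–79: 9800 × 0.978 = 9584
80+: 3650 × 0.948 + 7450 × 0.532 = 3460 + 3963 = 7423
→ [4004, 4863, 5172, 9584, 7423]
— Period 2 —
Births: 4863 × 0.287 = 1396 ; 5172 × 0.249 = 1288 → 2684
20–39: 4004 × 0.963 = 3856
40–59: 4863 × 0.949 = 4615
60–79: 5172 × 0.978 = 5058
80+: 9584 × 0.948 + 7423 × 0.532 = 9086 + 3949 = 13035
→ [2684, 3856, 4615, 5058, 13035]

5058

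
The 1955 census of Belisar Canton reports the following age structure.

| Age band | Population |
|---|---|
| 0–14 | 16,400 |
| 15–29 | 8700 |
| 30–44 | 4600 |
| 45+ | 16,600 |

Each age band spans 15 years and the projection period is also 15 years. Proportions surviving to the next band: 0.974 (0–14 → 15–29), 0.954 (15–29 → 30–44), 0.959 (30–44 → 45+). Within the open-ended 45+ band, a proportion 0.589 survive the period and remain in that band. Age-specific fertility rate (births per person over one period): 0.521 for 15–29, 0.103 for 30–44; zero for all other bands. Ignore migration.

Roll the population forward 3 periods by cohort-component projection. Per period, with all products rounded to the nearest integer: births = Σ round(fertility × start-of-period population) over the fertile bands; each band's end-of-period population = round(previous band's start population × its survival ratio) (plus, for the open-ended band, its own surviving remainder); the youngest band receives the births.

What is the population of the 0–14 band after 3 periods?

(Groups numbered youngest = 1 to oldest = 4.)
Period 1.
Births: 8700 × 0.521 = 4533  |  4600 × 0.103 = 474 → 5007
Group 2: 16400 × 0.974 = 15974
Group 3: 8700 × 0.954 = 8300
Group 4: 4600 × 0.959 + 16600 × 0.589 = 4411 + 9777 = 14188
Population now: 0–14=5007, 15–29=15974, 30–44=8300, 45+=14188
Period 2.
Births: 15974 × 0.521 = 8322  |  8300 × 0.103 = 855 → 9177
Group 2: 5007 × 0.974 = 4877
Group 3: 15974 × 0.954 = 15239
Group 4: 8300 × 0.959 + 14188 × 0.589 = 7960 + 8357 = 16317
Population now: 0–14=9177, 15–29=4877, 30–44=15239, 45+=16317
Period 3.
Births: 4877 × 0.521 = 2541  |  15239 × 0.103 = 1570 → 4111
Group 2: 9177 × 0.974 = 8938
Group 3: 4877 × 0.954 = 4653
Group 4: 15239 × 0.959 + 16317 × 0.589 = 14614 + 9611 = 24225
Population now: 0–14=4111, 15–29=8938, 30–44=4653, 45+=24225

4111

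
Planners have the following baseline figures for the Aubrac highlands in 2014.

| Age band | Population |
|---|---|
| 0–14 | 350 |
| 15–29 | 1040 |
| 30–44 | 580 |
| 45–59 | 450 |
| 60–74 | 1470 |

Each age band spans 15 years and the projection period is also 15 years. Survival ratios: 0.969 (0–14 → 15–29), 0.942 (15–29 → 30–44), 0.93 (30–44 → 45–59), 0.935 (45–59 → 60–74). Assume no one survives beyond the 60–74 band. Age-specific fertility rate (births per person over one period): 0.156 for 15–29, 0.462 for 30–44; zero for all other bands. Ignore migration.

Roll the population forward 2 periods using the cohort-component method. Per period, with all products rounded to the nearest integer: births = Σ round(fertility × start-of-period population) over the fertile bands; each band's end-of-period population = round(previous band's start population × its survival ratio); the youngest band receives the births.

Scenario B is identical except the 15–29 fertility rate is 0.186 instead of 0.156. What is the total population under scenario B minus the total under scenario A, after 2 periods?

40

(Groups numbered youngest = 1 to oldest = 5.)
Period 1.
Births: 1040 × 0.156 = 162 ; 580 × 0.462 = 268 ⇒ total 430
Group 2: 350 × 0.969 = 339
Group 3: 1040 × 0.942 = 980
Group 4: 580 × 0.93 = 539
Group 5: 450 × 0.935 = 421
End of period: [430, 339, 980, 539, 421]
Period 2.
Births: 339 × 0.156 = 53 ; 980 × 0.462 = 453 ⇒ total 506
Group 2: 430 × 0.969 = 417
Group 3: 339 × 0.942 = 319
Group 4: 980 × 0.93 = 911
Group 5: 539 × 0.935 = 504
End of period: [506, 417, 319, 911, 504]
Scenario A total after 2 periods: 2657
Scenario B projection —
Period 1.
Births: 1040 × 0.186 = 193 ; 580 × 0.462 = 268 ⇒ total 461
Group 2: 350 × 0.969 = 339
Group 3: 1040 × 0.942 = 980
Group 4: 580 × 0.93 = 539
Group 5: 450 × 0.935 = 421
End of period: [461, 339, 980, 539, 421]
Period 2.
Births: 339 × 0.186 = 63 ; 980 × 0.462 = 453 ⇒ total 516
Group 2: 461 × 0.969 = 447
Group 3: 339 × 0.942 = 319
Group 4: 980 × 0.93 = 911
Group 5: 539 × 0.935 = 504
End of period: [516, 447, 319, 911, 504]
Scenario B total after 2 periods: 2697
Difference B − A = 2697 − 2657 = 40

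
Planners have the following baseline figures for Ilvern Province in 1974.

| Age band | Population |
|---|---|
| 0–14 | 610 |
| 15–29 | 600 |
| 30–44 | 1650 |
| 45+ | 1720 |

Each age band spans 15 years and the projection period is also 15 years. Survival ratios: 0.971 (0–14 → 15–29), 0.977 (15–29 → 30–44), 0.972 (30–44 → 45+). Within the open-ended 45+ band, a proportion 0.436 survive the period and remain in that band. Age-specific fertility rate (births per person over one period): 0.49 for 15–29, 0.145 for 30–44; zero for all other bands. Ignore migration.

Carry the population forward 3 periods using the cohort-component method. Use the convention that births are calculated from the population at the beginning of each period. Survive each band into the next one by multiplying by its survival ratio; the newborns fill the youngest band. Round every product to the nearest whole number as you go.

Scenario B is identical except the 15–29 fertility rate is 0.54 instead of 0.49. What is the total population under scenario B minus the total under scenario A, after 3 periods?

98

Period 1.
Births: 600 * 0.49 = 294 ; 1650 * 0.145 = 239 ⇒ total 533
15–29: 610 * 0.971 = 592
30–44: 600 * 0.977 = 586
45+: 1650 * 0.972 + 1720 * 0.436 = 1604 + 750 = 2354
Giving 533 / 592 / 586 / 2354.
Period 2.
Births: 592 * 0.49 = 290 ; 586 * 0.145 = 85 ⇒ total 375
15–29: 533 * 0.971 = 518
30–44: 592 * 0.977 = 578
45+: 586 * 0.972 + 2354 * 0.436 = 570 + 1026 = 1596
Giving 375 / 518 / 578 / 1596.
Period 3.
Births: 518 * 0.49 = 254 ; 578 * 0.145 = 84 ⇒ total 338
15–29: 375 * 0.971 = 364
30–44: 518 * 0.977 = 506
45+: 578 * 0.972 + 1596 * 0.436 = 562 + 696 = 1258
Giving 338 / 364 / 506 / 1258.
Scenario A total after 3 periods: 2466
Scenario B projection —
Period 1.
Births: 600 * 0.54 = 324 ; 1650 * 0.145 = 239 ⇒ total 563
15–29: 610 * 0.971 = 592
30–44: 600 * 0.977 = 586
45+: 1650 * 0.972 + 1720 * 0.436 = 1604 + 750 = 2354
Giving 563 / 592 / 586 / 2354.
Period 2.
Births: 592 * 0.54 = 320 ; 586 * 0.145 = 85 ⇒ total 405
15–29: 563 * 0.971 = 547
30–44: 592 * 0.977 = 578
45+: 586 * 0.972 + 2354 * 0.436 = 570 + 1026 = 1596
Giving 405 / 547 / 578 / 1596.
Period 3.
Births: 547 * 0.54 = 295 ; 578 * 0.145 = 84 ⇒ total 379
15–29: 405 * 0.971 = 393
30–44: 547 * 0.977 = 534
45+: 578 * 0.972 + 1596 * 0.436 = 562 + 696 = 1258
Giving 379 / 393 / 534 / 1258.
Scenario B total after 3 periods: 2564
Difference B − A = 2564 − 2466 = 98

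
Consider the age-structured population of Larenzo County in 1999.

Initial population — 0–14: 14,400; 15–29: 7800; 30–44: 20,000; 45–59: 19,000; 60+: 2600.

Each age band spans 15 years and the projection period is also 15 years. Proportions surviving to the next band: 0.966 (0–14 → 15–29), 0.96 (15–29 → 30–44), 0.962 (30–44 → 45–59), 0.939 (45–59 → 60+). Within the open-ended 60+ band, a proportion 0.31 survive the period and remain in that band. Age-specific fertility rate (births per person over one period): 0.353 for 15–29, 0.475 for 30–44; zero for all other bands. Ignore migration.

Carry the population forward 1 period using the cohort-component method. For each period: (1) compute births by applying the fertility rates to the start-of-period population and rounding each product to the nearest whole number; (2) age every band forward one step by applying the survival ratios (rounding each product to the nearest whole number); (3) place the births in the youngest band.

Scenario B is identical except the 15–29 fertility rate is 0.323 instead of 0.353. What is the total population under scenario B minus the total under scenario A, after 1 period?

Call the bands 1 to 5, youngest first.
Period 1:
Births: 7800 * 0.353 = 2753, 20000 * 0.475 = 9500 → total 12253
Band 2: 14400 * 0.966 = 13910
Band 3: 7800 * 0.96 = 7488
Band 4: 20000 * 0.962 = 19240
Band 5: 19000 * 0.939 + 2600 * 0.31 = 17841 + 806 = 18647
Giving 12253 / 13910 / 7488 / 19240 / 18647.
Scenario A total after 1 period: 71538
Scenario B projection —
Period 1:
Births: 7800 * 0.323 = 2519, 20000 * 0.475 = 9500 → total 12019
Band 2: 14400 * 0.966 = 13910
Band 3: 7800 * 0.96 = 7488
Band 4: 20000 * 0.962 = 19240
Band 5: 19000 * 0.939 + 2600 * 0.31 = 17841 + 806 = 18647
Giving 12019 / 13910 / 7488 / 19240 / 18647.
Scenario B total after 1 period: 71304
Difference B − A = 71304 − 71538 = -234

-234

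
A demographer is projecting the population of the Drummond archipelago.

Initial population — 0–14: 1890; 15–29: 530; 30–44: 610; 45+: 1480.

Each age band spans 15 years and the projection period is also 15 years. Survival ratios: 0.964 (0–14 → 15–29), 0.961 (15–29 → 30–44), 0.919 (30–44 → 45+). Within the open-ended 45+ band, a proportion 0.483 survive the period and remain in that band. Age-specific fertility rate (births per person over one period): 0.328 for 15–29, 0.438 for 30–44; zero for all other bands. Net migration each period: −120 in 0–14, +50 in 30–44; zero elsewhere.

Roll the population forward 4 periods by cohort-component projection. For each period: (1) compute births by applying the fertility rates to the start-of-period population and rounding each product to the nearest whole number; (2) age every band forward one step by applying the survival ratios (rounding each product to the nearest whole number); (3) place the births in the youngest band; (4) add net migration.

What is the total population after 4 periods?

After projecting period 1:
Births: 530 * 0.328 = 174 ; 610 * 0.438 = 267 → total 441
15–29: 1890 * 0.964 = 1822
30–44: 530 * 0.961 = 509
45+: 610 * 0.919 + 1480 * 0.483 = 561 + 715 = 1276
Net migration: 0–14 − 120 → 321; 30–44 + 50 → 559
→ [321, 1822, 559, 1276]
After projecting period 2:
Births: 1822 * 0.328 = 598 ; 559 * 0.438 = 245 → total 843
15–29: 321 * 0.964 = 309
30–44: 1822 * 0.961 = 1751
45+: 559 * 0.919 + 1276 * 0.483 = 514 + 616 = 1130
Net migration: 0–14 − 120 → 723; 30–44 + 50 → 1801
→ [723, 309, 1801, 1130]
After projecting period 3:
Births: 309 * 0.328 = 101 ; 1801 * 0.438 = 789 → total 890
15–29: 723 * 0.964 = 697
30–44: 309 * 0.961 = 297
45+: 1801 * 0.919 + 1130 * 0.483 = 1655 + 546 = 2201
Net migration: 0–14 − 120 → 770; 30–44 + 50 → 347
→ [770, 697, 347, 2201]
After projecting period 4:
Births: 697 * 0.328 = 229 ; 347 * 0.438 = 152 → total 381
15–29: 770 * 0.964 = 742
30–44: 697 * 0.961 = 670
45+: 347 * 0.919 + 2201 * 0.483 = 319 + 1063 = 1382
Net migration: 0–14 − 120 → 261; 30–44 + 50 → 720
→ [261, 742, 720, 1382]
Total after period 4: 261 + 742 + 720 + 1382 = 3105

3105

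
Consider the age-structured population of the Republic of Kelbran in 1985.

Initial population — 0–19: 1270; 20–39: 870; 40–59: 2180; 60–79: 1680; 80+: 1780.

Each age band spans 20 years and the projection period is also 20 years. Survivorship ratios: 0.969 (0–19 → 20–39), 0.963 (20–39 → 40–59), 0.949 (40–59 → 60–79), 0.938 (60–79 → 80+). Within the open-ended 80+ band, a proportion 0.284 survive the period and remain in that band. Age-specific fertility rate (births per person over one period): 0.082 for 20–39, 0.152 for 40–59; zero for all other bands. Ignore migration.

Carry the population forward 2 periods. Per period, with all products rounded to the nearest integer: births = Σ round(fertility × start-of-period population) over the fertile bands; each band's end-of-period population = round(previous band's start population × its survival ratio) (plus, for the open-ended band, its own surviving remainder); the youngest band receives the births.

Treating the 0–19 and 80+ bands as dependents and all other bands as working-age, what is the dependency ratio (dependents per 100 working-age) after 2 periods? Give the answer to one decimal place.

116.5

Let band 1 be 0–19 through band 5 = 80+.
After projecting period 1:
Births: 870 × 0.082 = 71, 2180 × 0.152 = 331 ⇒ total 402
Band 2: 1270 × 0.969 = 1231
Band 3: 870 × 0.963 = 838
Band 4: 2180 × 0.949 = 2069
Band 5: 1680 × 0.938 + 1780 × 0.284 = 1576 + 506 = 2082
Population now: 0–19=402, 20–39=1231, 40–59=838, 60–79=2069, 80+=2082
After projecting period 2:
Births: 1231 × 0.082 = 101, 838 × 0.152 = 127 ⇒ total 228
Band 2: 402 × 0.969 = 390
Band 3: 1231 × 0.963 = 1185
Band 4: 838 × 0.949 = 795
Band 5: 2069 × 0.938 + 2082 × 0.284 = 1941 + 591 = 2532
Population now: 0–19=228, 20–39=390, 40–59=1185, 60–79=795, 80+=2532
Dependents (band 0–19 + band 80+) = 228 + 2532 = 2760; working-age = 2370; ratio = 2760/2370 × 100 = 116.5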